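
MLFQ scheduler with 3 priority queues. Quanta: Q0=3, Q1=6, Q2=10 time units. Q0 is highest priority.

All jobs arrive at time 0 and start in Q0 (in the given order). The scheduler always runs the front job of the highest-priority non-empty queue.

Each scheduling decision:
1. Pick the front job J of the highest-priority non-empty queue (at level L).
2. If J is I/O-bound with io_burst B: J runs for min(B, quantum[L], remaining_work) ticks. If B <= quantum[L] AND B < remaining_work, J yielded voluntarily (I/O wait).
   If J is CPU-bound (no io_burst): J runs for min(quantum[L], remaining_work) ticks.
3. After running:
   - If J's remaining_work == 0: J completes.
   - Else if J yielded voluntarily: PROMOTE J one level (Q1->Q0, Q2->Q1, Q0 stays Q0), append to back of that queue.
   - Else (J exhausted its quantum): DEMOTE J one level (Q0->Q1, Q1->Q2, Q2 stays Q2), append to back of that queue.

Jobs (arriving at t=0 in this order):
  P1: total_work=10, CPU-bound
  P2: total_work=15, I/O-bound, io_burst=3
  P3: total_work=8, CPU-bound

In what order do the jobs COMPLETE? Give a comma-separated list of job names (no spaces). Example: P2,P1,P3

t=0-3: P1@Q0 runs 3, rem=7, quantum used, demote→Q1. Q0=[P2,P3] Q1=[P1] Q2=[]
t=3-6: P2@Q0 runs 3, rem=12, I/O yield, promote→Q0. Q0=[P3,P2] Q1=[P1] Q2=[]
t=6-9: P3@Q0 runs 3, rem=5, quantum used, demote→Q1. Q0=[P2] Q1=[P1,P3] Q2=[]
t=9-12: P2@Q0 runs 3, rem=9, I/O yield, promote→Q0. Q0=[P2] Q1=[P1,P3] Q2=[]
t=12-15: P2@Q0 runs 3, rem=6, I/O yield, promote→Q0. Q0=[P2] Q1=[P1,P3] Q2=[]
t=15-18: P2@Q0 runs 3, rem=3, I/O yield, promote→Q0. Q0=[P2] Q1=[P1,P3] Q2=[]
t=18-21: P2@Q0 runs 3, rem=0, completes. Q0=[] Q1=[P1,P3] Q2=[]
t=21-27: P1@Q1 runs 6, rem=1, quantum used, demote→Q2. Q0=[] Q1=[P3] Q2=[P1]
t=27-32: P3@Q1 runs 5, rem=0, completes. Q0=[] Q1=[] Q2=[P1]
t=32-33: P1@Q2 runs 1, rem=0, completes. Q0=[] Q1=[] Q2=[]

Answer: P2,P3,P1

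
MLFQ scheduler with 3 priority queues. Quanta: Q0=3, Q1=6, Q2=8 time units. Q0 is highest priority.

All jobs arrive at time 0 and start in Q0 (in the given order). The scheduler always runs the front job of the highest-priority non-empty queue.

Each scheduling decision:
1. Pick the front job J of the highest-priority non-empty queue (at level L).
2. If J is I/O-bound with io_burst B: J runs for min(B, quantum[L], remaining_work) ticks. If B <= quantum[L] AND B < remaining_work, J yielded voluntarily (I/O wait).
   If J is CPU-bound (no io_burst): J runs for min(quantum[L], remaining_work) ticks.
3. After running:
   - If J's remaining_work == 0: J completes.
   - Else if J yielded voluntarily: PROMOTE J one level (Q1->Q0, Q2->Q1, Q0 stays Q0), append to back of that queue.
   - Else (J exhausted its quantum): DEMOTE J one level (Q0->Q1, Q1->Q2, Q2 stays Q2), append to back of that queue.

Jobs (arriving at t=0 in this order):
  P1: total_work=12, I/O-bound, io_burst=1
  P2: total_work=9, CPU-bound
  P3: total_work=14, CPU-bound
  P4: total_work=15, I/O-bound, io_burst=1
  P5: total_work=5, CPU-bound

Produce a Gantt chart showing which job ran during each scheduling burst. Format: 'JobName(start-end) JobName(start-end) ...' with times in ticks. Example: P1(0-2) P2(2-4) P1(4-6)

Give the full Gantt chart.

Answer: P1(0-1) P2(1-4) P3(4-7) P4(7-8) P5(8-11) P1(11-12) P4(12-13) P1(13-14) P4(14-15) P1(15-16) P4(16-17) P1(17-18) P4(18-19) P1(19-20) P4(20-21) P1(21-22) P4(22-23) P1(23-24) P4(24-25) P1(25-26) P4(26-27) P1(27-28) P4(28-29) P1(29-30) P4(30-31) P1(31-32) P4(32-33) P4(33-34) P4(34-35) P4(35-36) P2(36-42) P3(42-48) P5(48-50) P3(50-55)

Derivation:
t=0-1: P1@Q0 runs 1, rem=11, I/O yield, promote→Q0. Q0=[P2,P3,P4,P5,P1] Q1=[] Q2=[]
t=1-4: P2@Q0 runs 3, rem=6, quantum used, demote→Q1. Q0=[P3,P4,P5,P1] Q1=[P2] Q2=[]
t=4-7: P3@Q0 runs 3, rem=11, quantum used, demote→Q1. Q0=[P4,P5,P1] Q1=[P2,P3] Q2=[]
t=7-8: P4@Q0 runs 1, rem=14, I/O yield, promote→Q0. Q0=[P5,P1,P4] Q1=[P2,P3] Q2=[]
t=8-11: P5@Q0 runs 3, rem=2, quantum used, demote→Q1. Q0=[P1,P4] Q1=[P2,P3,P5] Q2=[]
t=11-12: P1@Q0 runs 1, rem=10, I/O yield, promote→Q0. Q0=[P4,P1] Q1=[P2,P3,P5] Q2=[]
t=12-13: P4@Q0 runs 1, rem=13, I/O yield, promote→Q0. Q0=[P1,P4] Q1=[P2,P3,P5] Q2=[]
t=13-14: P1@Q0 runs 1, rem=9, I/O yield, promote→Q0. Q0=[P4,P1] Q1=[P2,P3,P5] Q2=[]
t=14-15: P4@Q0 runs 1, rem=12, I/O yield, promote→Q0. Q0=[P1,P4] Q1=[P2,P3,P5] Q2=[]
t=15-16: P1@Q0 runs 1, rem=8, I/O yield, promote→Q0. Q0=[P4,P1] Q1=[P2,P3,P5] Q2=[]
t=16-17: P4@Q0 runs 1, rem=11, I/O yield, promote→Q0. Q0=[P1,P4] Q1=[P2,P3,P5] Q2=[]
t=17-18: P1@Q0 runs 1, rem=7, I/O yield, promote→Q0. Q0=[P4,P1] Q1=[P2,P3,P5] Q2=[]
t=18-19: P4@Q0 runs 1, rem=10, I/O yield, promote→Q0. Q0=[P1,P4] Q1=[P2,P3,P5] Q2=[]
t=19-20: P1@Q0 runs 1, rem=6, I/O yield, promote→Q0. Q0=[P4,P1] Q1=[P2,P3,P5] Q2=[]
t=20-21: P4@Q0 runs 1, rem=9, I/O yield, promote→Q0. Q0=[P1,P4] Q1=[P2,P3,P5] Q2=[]
t=21-22: P1@Q0 runs 1, rem=5, I/O yield, promote→Q0. Q0=[P4,P1] Q1=[P2,P3,P5] Q2=[]
t=22-23: P4@Q0 runs 1, rem=8, I/O yield, promote→Q0. Q0=[P1,P4] Q1=[P2,P3,P5] Q2=[]
t=23-24: P1@Q0 runs 1, rem=4, I/O yield, promote→Q0. Q0=[P4,P1] Q1=[P2,P3,P5] Q2=[]
t=24-25: P4@Q0 runs 1, rem=7, I/O yield, promote→Q0. Q0=[P1,P4] Q1=[P2,P3,P5] Q2=[]
t=25-26: P1@Q0 runs 1, rem=3, I/O yield, promote→Q0. Q0=[P4,P1] Q1=[P2,P3,P5] Q2=[]
t=26-27: P4@Q0 runs 1, rem=6, I/O yield, promote→Q0. Q0=[P1,P4] Q1=[P2,P3,P5] Q2=[]
t=27-28: P1@Q0 runs 1, rem=2, I/O yield, promote→Q0. Q0=[P4,P1] Q1=[P2,P3,P5] Q2=[]
t=28-29: P4@Q0 runs 1, rem=5, I/O yield, promote→Q0. Q0=[P1,P4] Q1=[P2,P3,P5] Q2=[]
t=29-30: P1@Q0 runs 1, rem=1, I/O yield, promote→Q0. Q0=[P4,P1] Q1=[P2,P3,P5] Q2=[]
t=30-31: P4@Q0 runs 1, rem=4, I/O yield, promote→Q0. Q0=[P1,P4] Q1=[P2,P3,P5] Q2=[]
t=31-32: P1@Q0 runs 1, rem=0, completes. Q0=[P4] Q1=[P2,P3,P5] Q2=[]
t=32-33: P4@Q0 runs 1, rem=3, I/O yield, promote→Q0. Q0=[P4] Q1=[P2,P3,P5] Q2=[]
t=33-34: P4@Q0 runs 1, rem=2, I/O yield, promote→Q0. Q0=[P4] Q1=[P2,P3,P5] Q2=[]
t=34-35: P4@Q0 runs 1, rem=1, I/O yield, promote→Q0. Q0=[P4] Q1=[P2,P3,P5] Q2=[]
t=35-36: P4@Q0 runs 1, rem=0, completes. Q0=[] Q1=[P2,P3,P5] Q2=[]
t=36-42: P2@Q1 runs 6, rem=0, completes. Q0=[] Q1=[P3,P5] Q2=[]
t=42-48: P3@Q1 runs 6, rem=5, quantum used, demote→Q2. Q0=[] Q1=[P5] Q2=[P3]
t=48-50: P5@Q1 runs 2, rem=0, completes. Q0=[] Q1=[] Q2=[P3]
t=50-55: P3@Q2 runs 5, rem=0, completes. Q0=[] Q1=[] Q2=[]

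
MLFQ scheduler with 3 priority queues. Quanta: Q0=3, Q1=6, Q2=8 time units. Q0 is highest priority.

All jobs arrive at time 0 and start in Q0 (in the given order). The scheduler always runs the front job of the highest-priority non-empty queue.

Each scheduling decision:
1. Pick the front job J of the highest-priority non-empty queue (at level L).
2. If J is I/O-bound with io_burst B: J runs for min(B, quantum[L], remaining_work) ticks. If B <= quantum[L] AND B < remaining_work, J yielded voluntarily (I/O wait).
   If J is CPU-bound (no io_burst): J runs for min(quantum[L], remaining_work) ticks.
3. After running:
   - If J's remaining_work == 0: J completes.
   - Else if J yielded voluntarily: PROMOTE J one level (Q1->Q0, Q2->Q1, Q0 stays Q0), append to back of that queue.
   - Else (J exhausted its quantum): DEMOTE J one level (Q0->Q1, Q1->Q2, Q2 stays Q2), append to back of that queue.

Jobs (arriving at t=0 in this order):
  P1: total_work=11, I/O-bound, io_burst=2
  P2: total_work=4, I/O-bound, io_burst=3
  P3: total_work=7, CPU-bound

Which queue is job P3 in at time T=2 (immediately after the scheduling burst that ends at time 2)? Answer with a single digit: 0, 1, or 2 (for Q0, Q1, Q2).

t=0-2: P1@Q0 runs 2, rem=9, I/O yield, promote→Q0. Q0=[P2,P3,P1] Q1=[] Q2=[]
t=2-5: P2@Q0 runs 3, rem=1, I/O yield, promote→Q0. Q0=[P3,P1,P2] Q1=[] Q2=[]
t=5-8: P3@Q0 runs 3, rem=4, quantum used, demote→Q1. Q0=[P1,P2] Q1=[P3] Q2=[]
t=8-10: P1@Q0 runs 2, rem=7, I/O yield, promote→Q0. Q0=[P2,P1] Q1=[P3] Q2=[]
t=10-11: P2@Q0 runs 1, rem=0, completes. Q0=[P1] Q1=[P3] Q2=[]
t=11-13: P1@Q0 runs 2, rem=5, I/O yield, promote→Q0. Q0=[P1] Q1=[P3] Q2=[]
t=13-15: P1@Q0 runs 2, rem=3, I/O yield, promote→Q0. Q0=[P1] Q1=[P3] Q2=[]
t=15-17: P1@Q0 runs 2, rem=1, I/O yield, promote→Q0. Q0=[P1] Q1=[P3] Q2=[]
t=17-18: P1@Q0 runs 1, rem=0, completes. Q0=[] Q1=[P3] Q2=[]
t=18-22: P3@Q1 runs 4, rem=0, completes. Q0=[] Q1=[] Q2=[]

Answer: 0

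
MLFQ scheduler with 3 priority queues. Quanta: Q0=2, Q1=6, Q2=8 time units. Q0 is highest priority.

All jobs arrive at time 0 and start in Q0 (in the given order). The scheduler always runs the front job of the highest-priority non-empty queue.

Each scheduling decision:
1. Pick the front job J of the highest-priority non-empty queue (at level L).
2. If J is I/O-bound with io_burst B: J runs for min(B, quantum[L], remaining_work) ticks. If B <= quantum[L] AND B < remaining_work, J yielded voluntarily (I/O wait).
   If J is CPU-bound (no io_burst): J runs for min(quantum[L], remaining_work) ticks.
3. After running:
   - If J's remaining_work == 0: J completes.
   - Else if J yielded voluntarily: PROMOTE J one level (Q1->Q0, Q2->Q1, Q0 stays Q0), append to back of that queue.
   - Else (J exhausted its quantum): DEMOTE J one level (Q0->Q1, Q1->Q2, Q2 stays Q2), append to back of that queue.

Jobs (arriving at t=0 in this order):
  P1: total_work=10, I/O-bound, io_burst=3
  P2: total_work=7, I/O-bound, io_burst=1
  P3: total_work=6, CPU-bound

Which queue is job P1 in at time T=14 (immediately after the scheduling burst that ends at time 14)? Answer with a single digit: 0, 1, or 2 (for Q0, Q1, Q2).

t=0-2: P1@Q0 runs 2, rem=8, quantum used, demote→Q1. Q0=[P2,P3] Q1=[P1] Q2=[]
t=2-3: P2@Q0 runs 1, rem=6, I/O yield, promote→Q0. Q0=[P3,P2] Q1=[P1] Q2=[]
t=3-5: P3@Q0 runs 2, rem=4, quantum used, demote→Q1. Q0=[P2] Q1=[P1,P3] Q2=[]
t=5-6: P2@Q0 runs 1, rem=5, I/O yield, promote→Q0. Q0=[P2] Q1=[P1,P3] Q2=[]
t=6-7: P2@Q0 runs 1, rem=4, I/O yield, promote→Q0. Q0=[P2] Q1=[P1,P3] Q2=[]
t=7-8: P2@Q0 runs 1, rem=3, I/O yield, promote→Q0. Q0=[P2] Q1=[P1,P3] Q2=[]
t=8-9: P2@Q0 runs 1, rem=2, I/O yield, promote→Q0. Q0=[P2] Q1=[P1,P3] Q2=[]
t=9-10: P2@Q0 runs 1, rem=1, I/O yield, promote→Q0. Q0=[P2] Q1=[P1,P3] Q2=[]
t=10-11: P2@Q0 runs 1, rem=0, completes. Q0=[] Q1=[P1,P3] Q2=[]
t=11-14: P1@Q1 runs 3, rem=5, I/O yield, promote→Q0. Q0=[P1] Q1=[P3] Q2=[]
t=14-16: P1@Q0 runs 2, rem=3, quantum used, demote→Q1. Q0=[] Q1=[P3,P1] Q2=[]
t=16-20: P3@Q1 runs 4, rem=0, completes. Q0=[] Q1=[P1] Q2=[]
t=20-23: P1@Q1 runs 3, rem=0, completes. Q0=[] Q1=[] Q2=[]

Answer: 0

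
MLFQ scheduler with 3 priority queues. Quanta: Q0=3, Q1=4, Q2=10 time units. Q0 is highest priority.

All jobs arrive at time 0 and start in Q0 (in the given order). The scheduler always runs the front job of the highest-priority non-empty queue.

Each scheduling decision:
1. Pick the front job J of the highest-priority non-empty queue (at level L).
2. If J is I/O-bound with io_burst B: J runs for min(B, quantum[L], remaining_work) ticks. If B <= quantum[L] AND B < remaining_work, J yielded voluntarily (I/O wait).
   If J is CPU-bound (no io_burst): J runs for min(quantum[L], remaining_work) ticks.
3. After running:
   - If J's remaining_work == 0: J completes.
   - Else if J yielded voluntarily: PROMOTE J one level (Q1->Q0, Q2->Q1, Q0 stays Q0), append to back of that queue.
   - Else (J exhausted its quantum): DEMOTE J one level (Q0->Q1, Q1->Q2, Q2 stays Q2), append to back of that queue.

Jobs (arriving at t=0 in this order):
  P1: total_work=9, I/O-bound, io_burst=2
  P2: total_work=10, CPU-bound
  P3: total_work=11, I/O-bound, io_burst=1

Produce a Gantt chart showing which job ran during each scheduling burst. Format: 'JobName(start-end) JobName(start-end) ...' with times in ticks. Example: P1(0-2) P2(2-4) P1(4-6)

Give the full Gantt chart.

Answer: P1(0-2) P2(2-5) P3(5-6) P1(6-8) P3(8-9) P1(9-11) P3(11-12) P1(12-14) P3(14-15) P1(15-16) P3(16-17) P3(17-18) P3(18-19) P3(19-20) P3(20-21) P3(21-22) P3(22-23) P2(23-27) P2(27-30)

Derivation:
t=0-2: P1@Q0 runs 2, rem=7, I/O yield, promote→Q0. Q0=[P2,P3,P1] Q1=[] Q2=[]
t=2-5: P2@Q0 runs 3, rem=7, quantum used, demote→Q1. Q0=[P3,P1] Q1=[P2] Q2=[]
t=5-6: P3@Q0 runs 1, rem=10, I/O yield, promote→Q0. Q0=[P1,P3] Q1=[P2] Q2=[]
t=6-8: P1@Q0 runs 2, rem=5, I/O yield, promote→Q0. Q0=[P3,P1] Q1=[P2] Q2=[]
t=8-9: P3@Q0 runs 1, rem=9, I/O yield, promote→Q0. Q0=[P1,P3] Q1=[P2] Q2=[]
t=9-11: P1@Q0 runs 2, rem=3, I/O yield, promote→Q0. Q0=[P3,P1] Q1=[P2] Q2=[]
t=11-12: P3@Q0 runs 1, rem=8, I/O yield, promote→Q0. Q0=[P1,P3] Q1=[P2] Q2=[]
t=12-14: P1@Q0 runs 2, rem=1, I/O yield, promote→Q0. Q0=[P3,P1] Q1=[P2] Q2=[]
t=14-15: P3@Q0 runs 1, rem=7, I/O yield, promote→Q0. Q0=[P1,P3] Q1=[P2] Q2=[]
t=15-16: P1@Q0 runs 1, rem=0, completes. Q0=[P3] Q1=[P2] Q2=[]
t=16-17: P3@Q0 runs 1, rem=6, I/O yield, promote→Q0. Q0=[P3] Q1=[P2] Q2=[]
t=17-18: P3@Q0 runs 1, rem=5, I/O yield, promote→Q0. Q0=[P3] Q1=[P2] Q2=[]
t=18-19: P3@Q0 runs 1, rem=4, I/O yield, promote→Q0. Q0=[P3] Q1=[P2] Q2=[]
t=19-20: P3@Q0 runs 1, rem=3, I/O yield, promote→Q0. Q0=[P3] Q1=[P2] Q2=[]
t=20-21: P3@Q0 runs 1, rem=2, I/O yield, promote→Q0. Q0=[P3] Q1=[P2] Q2=[]
t=21-22: P3@Q0 runs 1, rem=1, I/O yield, promote→Q0. Q0=[P3] Q1=[P2] Q2=[]
t=22-23: P3@Q0 runs 1, rem=0, completes. Q0=[] Q1=[P2] Q2=[]
t=23-27: P2@Q1 runs 4, rem=3, quantum used, demote→Q2. Q0=[] Q1=[] Q2=[P2]
t=27-30: P2@Q2 runs 3, rem=0, completes. Q0=[] Q1=[] Q2=[]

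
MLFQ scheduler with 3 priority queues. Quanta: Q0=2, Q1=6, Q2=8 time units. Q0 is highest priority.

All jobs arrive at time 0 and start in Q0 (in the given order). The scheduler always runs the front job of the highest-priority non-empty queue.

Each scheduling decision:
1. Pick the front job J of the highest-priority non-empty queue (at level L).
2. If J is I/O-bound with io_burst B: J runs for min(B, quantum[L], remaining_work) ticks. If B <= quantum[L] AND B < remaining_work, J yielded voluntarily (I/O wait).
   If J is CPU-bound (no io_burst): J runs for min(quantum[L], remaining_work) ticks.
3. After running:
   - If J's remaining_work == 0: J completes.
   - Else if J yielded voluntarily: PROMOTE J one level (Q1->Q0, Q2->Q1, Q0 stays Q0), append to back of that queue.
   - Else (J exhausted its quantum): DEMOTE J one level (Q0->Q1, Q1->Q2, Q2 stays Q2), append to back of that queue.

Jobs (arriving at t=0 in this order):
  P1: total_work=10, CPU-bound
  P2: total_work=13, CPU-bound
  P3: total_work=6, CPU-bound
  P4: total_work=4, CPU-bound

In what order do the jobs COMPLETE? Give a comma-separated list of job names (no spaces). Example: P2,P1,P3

t=0-2: P1@Q0 runs 2, rem=8, quantum used, demote→Q1. Q0=[P2,P3,P4] Q1=[P1] Q2=[]
t=2-4: P2@Q0 runs 2, rem=11, quantum used, demote→Q1. Q0=[P3,P4] Q1=[P1,P2] Q2=[]
t=4-6: P3@Q0 runs 2, rem=4, quantum used, demote→Q1. Q0=[P4] Q1=[P1,P2,P3] Q2=[]
t=6-8: P4@Q0 runs 2, rem=2, quantum used, demote→Q1. Q0=[] Q1=[P1,P2,P3,P4] Q2=[]
t=8-14: P1@Q1 runs 6, rem=2, quantum used, demote→Q2. Q0=[] Q1=[P2,P3,P4] Q2=[P1]
t=14-20: P2@Q1 runs 6, rem=5, quantum used, demote→Q2. Q0=[] Q1=[P3,P4] Q2=[P1,P2]
t=20-24: P3@Q1 runs 4, rem=0, completes. Q0=[] Q1=[P4] Q2=[P1,P2]
t=24-26: P4@Q1 runs 2, rem=0, completes. Q0=[] Q1=[] Q2=[P1,P2]
t=26-28: P1@Q2 runs 2, rem=0, completes. Q0=[] Q1=[] Q2=[P2]
t=28-33: P2@Q2 runs 5, rem=0, completes. Q0=[] Q1=[] Q2=[]

Answer: P3,P4,P1,P2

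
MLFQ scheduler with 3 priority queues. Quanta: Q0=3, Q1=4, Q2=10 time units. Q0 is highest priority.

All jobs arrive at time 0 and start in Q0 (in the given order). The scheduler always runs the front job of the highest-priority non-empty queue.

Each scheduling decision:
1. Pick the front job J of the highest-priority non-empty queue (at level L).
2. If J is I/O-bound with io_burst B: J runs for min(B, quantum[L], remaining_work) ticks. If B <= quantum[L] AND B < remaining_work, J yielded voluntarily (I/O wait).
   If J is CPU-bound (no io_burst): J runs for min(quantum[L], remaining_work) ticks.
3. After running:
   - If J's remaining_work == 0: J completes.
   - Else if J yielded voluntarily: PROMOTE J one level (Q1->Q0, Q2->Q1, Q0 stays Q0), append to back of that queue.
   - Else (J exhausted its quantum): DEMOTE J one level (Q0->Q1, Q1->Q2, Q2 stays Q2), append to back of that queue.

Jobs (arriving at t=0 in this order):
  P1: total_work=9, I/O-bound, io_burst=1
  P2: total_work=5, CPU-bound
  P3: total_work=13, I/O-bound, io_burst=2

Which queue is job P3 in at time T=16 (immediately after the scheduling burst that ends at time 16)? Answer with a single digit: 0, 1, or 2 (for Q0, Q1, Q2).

t=0-1: P1@Q0 runs 1, rem=8, I/O yield, promote→Q0. Q0=[P2,P3,P1] Q1=[] Q2=[]
t=1-4: P2@Q0 runs 3, rem=2, quantum used, demote→Q1. Q0=[P3,P1] Q1=[P2] Q2=[]
t=4-6: P3@Q0 runs 2, rem=11, I/O yield, promote→Q0. Q0=[P1,P3] Q1=[P2] Q2=[]
t=6-7: P1@Q0 runs 1, rem=7, I/O yield, promote→Q0. Q0=[P3,P1] Q1=[P2] Q2=[]
t=7-9: P3@Q0 runs 2, rem=9, I/O yield, promote→Q0. Q0=[P1,P3] Q1=[P2] Q2=[]
t=9-10: P1@Q0 runs 1, rem=6, I/O yield, promote→Q0. Q0=[P3,P1] Q1=[P2] Q2=[]
t=10-12: P3@Q0 runs 2, rem=7, I/O yield, promote→Q0. Q0=[P1,P3] Q1=[P2] Q2=[]
t=12-13: P1@Q0 runs 1, rem=5, I/O yield, promote→Q0. Q0=[P3,P1] Q1=[P2] Q2=[]
t=13-15: P3@Q0 runs 2, rem=5, I/O yield, promote→Q0. Q0=[P1,P3] Q1=[P2] Q2=[]
t=15-16: P1@Q0 runs 1, rem=4, I/O yield, promote→Q0. Q0=[P3,P1] Q1=[P2] Q2=[]
t=16-18: P3@Q0 runs 2, rem=3, I/O yield, promote→Q0. Q0=[P1,P3] Q1=[P2] Q2=[]
t=18-19: P1@Q0 runs 1, rem=3, I/O yield, promote→Q0. Q0=[P3,P1] Q1=[P2] Q2=[]
t=19-21: P3@Q0 runs 2, rem=1, I/O yield, promote→Q0. Q0=[P1,P3] Q1=[P2] Q2=[]
t=21-22: P1@Q0 runs 1, rem=2, I/O yield, promote→Q0. Q0=[P3,P1] Q1=[P2] Q2=[]
t=22-23: P3@Q0 runs 1, rem=0, completes. Q0=[P1] Q1=[P2] Q2=[]
t=23-24: P1@Q0 runs 1, rem=1, I/O yield, promote→Q0. Q0=[P1] Q1=[P2] Q2=[]
t=24-25: P1@Q0 runs 1, rem=0, completes. Q0=[] Q1=[P2] Q2=[]
t=25-27: P2@Q1 runs 2, rem=0, completes. Q0=[] Q1=[] Q2=[]

Answer: 0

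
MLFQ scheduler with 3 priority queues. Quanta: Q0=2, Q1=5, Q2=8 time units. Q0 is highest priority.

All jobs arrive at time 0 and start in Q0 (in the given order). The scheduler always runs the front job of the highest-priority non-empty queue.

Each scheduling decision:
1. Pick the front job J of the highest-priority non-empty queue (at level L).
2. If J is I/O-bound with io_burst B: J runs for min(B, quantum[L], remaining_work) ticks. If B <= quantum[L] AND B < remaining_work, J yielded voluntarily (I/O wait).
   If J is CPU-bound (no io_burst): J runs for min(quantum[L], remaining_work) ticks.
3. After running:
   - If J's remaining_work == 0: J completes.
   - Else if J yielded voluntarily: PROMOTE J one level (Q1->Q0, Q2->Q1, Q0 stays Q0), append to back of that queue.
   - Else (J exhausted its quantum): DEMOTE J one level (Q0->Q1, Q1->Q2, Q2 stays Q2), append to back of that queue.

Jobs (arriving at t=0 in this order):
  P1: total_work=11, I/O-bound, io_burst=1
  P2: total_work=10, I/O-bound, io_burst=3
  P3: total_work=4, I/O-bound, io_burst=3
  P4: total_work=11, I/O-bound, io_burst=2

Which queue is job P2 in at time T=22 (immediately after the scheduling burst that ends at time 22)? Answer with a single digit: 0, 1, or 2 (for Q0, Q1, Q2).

t=0-1: P1@Q0 runs 1, rem=10, I/O yield, promote→Q0. Q0=[P2,P3,P4,P1] Q1=[] Q2=[]
t=1-3: P2@Q0 runs 2, rem=8, quantum used, demote→Q1. Q0=[P3,P4,P1] Q1=[P2] Q2=[]
t=3-5: P3@Q0 runs 2, rem=2, quantum used, demote→Q1. Q0=[P4,P1] Q1=[P2,P3] Q2=[]
t=5-7: P4@Q0 runs 2, rem=9, I/O yield, promote→Q0. Q0=[P1,P4] Q1=[P2,P3] Q2=[]
t=7-8: P1@Q0 runs 1, rem=9, I/O yield, promote→Q0. Q0=[P4,P1] Q1=[P2,P3] Q2=[]
t=8-10: P4@Q0 runs 2, rem=7, I/O yield, promote→Q0. Q0=[P1,P4] Q1=[P2,P3] Q2=[]
t=10-11: P1@Q0 runs 1, rem=8, I/O yield, promote→Q0. Q0=[P4,P1] Q1=[P2,P3] Q2=[]
t=11-13: P4@Q0 runs 2, rem=5, I/O yield, promote→Q0. Q0=[P1,P4] Q1=[P2,P3] Q2=[]
t=13-14: P1@Q0 runs 1, rem=7, I/O yield, promote→Q0. Q0=[P4,P1] Q1=[P2,P3] Q2=[]
t=14-16: P4@Q0 runs 2, rem=3, I/O yield, promote→Q0. Q0=[P1,P4] Q1=[P2,P3] Q2=[]
t=16-17: P1@Q0 runs 1, rem=6, I/O yield, promote→Q0. Q0=[P4,P1] Q1=[P2,P3] Q2=[]
t=17-19: P4@Q0 runs 2, rem=1, I/O yield, promote→Q0. Q0=[P1,P4] Q1=[P2,P3] Q2=[]
t=19-20: P1@Q0 runs 1, rem=5, I/O yield, promote→Q0. Q0=[P4,P1] Q1=[P2,P3] Q2=[]
t=20-21: P4@Q0 runs 1, rem=0, completes. Q0=[P1] Q1=[P2,P3] Q2=[]
t=21-22: P1@Q0 runs 1, rem=4, I/O yield, promote→Q0. Q0=[P1] Q1=[P2,P3] Q2=[]
t=22-23: P1@Q0 runs 1, rem=3, I/O yield, promote→Q0. Q0=[P1] Q1=[P2,P3] Q2=[]
t=23-24: P1@Q0 runs 1, rem=2, I/O yield, promote→Q0. Q0=[P1] Q1=[P2,P3] Q2=[]
t=24-25: P1@Q0 runs 1, rem=1, I/O yield, promote→Q0. Q0=[P1] Q1=[P2,P3] Q2=[]
t=25-26: P1@Q0 runs 1, rem=0, completes. Q0=[] Q1=[P2,P3] Q2=[]
t=26-29: P2@Q1 runs 3, rem=5, I/O yield, promote→Q0. Q0=[P2] Q1=[P3] Q2=[]
t=29-31: P2@Q0 runs 2, rem=3, quantum used, demote→Q1. Q0=[] Q1=[P3,P2] Q2=[]
t=31-33: P3@Q1 runs 2, rem=0, completes. Q0=[] Q1=[P2] Q2=[]
t=33-36: P2@Q1 runs 3, rem=0, completes. Q0=[] Q1=[] Q2=[]

Answer: 1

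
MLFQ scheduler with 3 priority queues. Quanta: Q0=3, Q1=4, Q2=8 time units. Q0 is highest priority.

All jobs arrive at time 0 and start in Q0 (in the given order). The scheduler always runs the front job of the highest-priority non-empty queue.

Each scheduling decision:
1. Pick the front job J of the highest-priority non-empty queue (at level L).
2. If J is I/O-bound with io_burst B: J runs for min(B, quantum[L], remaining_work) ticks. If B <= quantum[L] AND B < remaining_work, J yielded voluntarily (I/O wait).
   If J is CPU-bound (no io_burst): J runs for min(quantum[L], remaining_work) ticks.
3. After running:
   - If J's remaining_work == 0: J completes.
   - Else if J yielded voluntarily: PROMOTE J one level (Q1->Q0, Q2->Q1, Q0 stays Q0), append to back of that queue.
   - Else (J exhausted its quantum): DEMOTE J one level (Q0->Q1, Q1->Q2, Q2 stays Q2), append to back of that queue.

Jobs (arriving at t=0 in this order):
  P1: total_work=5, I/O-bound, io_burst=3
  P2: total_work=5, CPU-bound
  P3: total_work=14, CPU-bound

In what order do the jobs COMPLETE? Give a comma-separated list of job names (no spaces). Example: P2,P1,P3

t=0-3: P1@Q0 runs 3, rem=2, I/O yield, promote→Q0. Q0=[P2,P3,P1] Q1=[] Q2=[]
t=3-6: P2@Q0 runs 3, rem=2, quantum used, demote→Q1. Q0=[P3,P1] Q1=[P2] Q2=[]
t=6-9: P3@Q0 runs 3, rem=11, quantum used, demote→Q1. Q0=[P1] Q1=[P2,P3] Q2=[]
t=9-11: P1@Q0 runs 2, rem=0, completes. Q0=[] Q1=[P2,P3] Q2=[]
t=11-13: P2@Q1 runs 2, rem=0, completes. Q0=[] Q1=[P3] Q2=[]
t=13-17: P3@Q1 runs 4, rem=7, quantum used, demote→Q2. Q0=[] Q1=[] Q2=[P3]
t=17-24: P3@Q2 runs 7, rem=0, completes. Q0=[] Q1=[] Q2=[]

Answer: P1,P2,P3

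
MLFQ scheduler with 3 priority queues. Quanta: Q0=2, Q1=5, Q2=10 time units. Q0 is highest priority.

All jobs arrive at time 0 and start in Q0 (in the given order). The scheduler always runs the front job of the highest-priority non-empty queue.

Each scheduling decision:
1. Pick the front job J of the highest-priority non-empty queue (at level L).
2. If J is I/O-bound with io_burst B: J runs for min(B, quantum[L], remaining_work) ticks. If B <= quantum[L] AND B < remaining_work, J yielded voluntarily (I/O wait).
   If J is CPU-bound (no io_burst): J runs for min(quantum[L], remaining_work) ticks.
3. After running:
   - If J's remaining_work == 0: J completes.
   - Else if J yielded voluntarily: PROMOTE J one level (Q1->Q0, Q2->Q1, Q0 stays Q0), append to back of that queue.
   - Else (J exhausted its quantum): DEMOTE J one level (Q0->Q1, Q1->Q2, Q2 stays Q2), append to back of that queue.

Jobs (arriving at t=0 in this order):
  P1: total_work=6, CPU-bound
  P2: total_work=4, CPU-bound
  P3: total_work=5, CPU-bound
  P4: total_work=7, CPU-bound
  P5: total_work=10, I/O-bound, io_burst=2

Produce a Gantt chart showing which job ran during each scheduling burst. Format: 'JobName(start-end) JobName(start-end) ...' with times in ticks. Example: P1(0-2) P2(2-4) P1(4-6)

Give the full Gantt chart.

Answer: P1(0-2) P2(2-4) P3(4-6) P4(6-8) P5(8-10) P5(10-12) P5(12-14) P5(14-16) P5(16-18) P1(18-22) P2(22-24) P3(24-27) P4(27-32)

Derivation:
t=0-2: P1@Q0 runs 2, rem=4, quantum used, demote→Q1. Q0=[P2,P3,P4,P5] Q1=[P1] Q2=[]
t=2-4: P2@Q0 runs 2, rem=2, quantum used, demote→Q1. Q0=[P3,P4,P5] Q1=[P1,P2] Q2=[]
t=4-6: P3@Q0 runs 2, rem=3, quantum used, demote→Q1. Q0=[P4,P5] Q1=[P1,P2,P3] Q2=[]
t=6-8: P4@Q0 runs 2, rem=5, quantum used, demote→Q1. Q0=[P5] Q1=[P1,P2,P3,P4] Q2=[]
t=8-10: P5@Q0 runs 2, rem=8, I/O yield, promote→Q0. Q0=[P5] Q1=[P1,P2,P3,P4] Q2=[]
t=10-12: P5@Q0 runs 2, rem=6, I/O yield, promote→Q0. Q0=[P5] Q1=[P1,P2,P3,P4] Q2=[]
t=12-14: P5@Q0 runs 2, rem=4, I/O yield, promote→Q0. Q0=[P5] Q1=[P1,P2,P3,P4] Q2=[]
t=14-16: P5@Q0 runs 2, rem=2, I/O yield, promote→Q0. Q0=[P5] Q1=[P1,P2,P3,P4] Q2=[]
t=16-18: P5@Q0 runs 2, rem=0, completes. Q0=[] Q1=[P1,P2,P3,P4] Q2=[]
t=18-22: P1@Q1 runs 4, rem=0, completes. Q0=[] Q1=[P2,P3,P4] Q2=[]
t=22-24: P2@Q1 runs 2, rem=0, completes. Q0=[] Q1=[P3,P4] Q2=[]
t=24-27: P3@Q1 runs 3, rem=0, completes. Q0=[] Q1=[P4] Q2=[]
t=27-32: P4@Q1 runs 5, rem=0, completes. Q0=[] Q1=[] Q2=[]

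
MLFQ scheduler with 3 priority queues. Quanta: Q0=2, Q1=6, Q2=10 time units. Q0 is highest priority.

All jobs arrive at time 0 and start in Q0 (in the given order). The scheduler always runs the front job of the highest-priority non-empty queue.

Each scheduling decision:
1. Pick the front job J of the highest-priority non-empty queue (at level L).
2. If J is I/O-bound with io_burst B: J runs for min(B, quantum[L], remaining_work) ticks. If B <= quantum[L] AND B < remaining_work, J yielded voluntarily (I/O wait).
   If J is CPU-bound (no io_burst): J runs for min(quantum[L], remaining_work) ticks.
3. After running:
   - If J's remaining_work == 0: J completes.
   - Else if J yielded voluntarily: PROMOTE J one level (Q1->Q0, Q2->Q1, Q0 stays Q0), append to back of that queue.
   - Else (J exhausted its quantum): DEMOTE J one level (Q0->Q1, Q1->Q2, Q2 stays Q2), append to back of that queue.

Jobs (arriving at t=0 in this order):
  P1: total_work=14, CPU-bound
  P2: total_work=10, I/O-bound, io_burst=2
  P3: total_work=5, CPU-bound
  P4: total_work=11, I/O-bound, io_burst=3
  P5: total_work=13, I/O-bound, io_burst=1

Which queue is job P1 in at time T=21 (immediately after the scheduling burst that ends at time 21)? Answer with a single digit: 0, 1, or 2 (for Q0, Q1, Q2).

t=0-2: P1@Q0 runs 2, rem=12, quantum used, demote→Q1. Q0=[P2,P3,P4,P5] Q1=[P1] Q2=[]
t=2-4: P2@Q0 runs 2, rem=8, I/O yield, promote→Q0. Q0=[P3,P4,P5,P2] Q1=[P1] Q2=[]
t=4-6: P3@Q0 runs 2, rem=3, quantum used, demote→Q1. Q0=[P4,P5,P2] Q1=[P1,P3] Q2=[]
t=6-8: P4@Q0 runs 2, rem=9, quantum used, demote→Q1. Q0=[P5,P2] Q1=[P1,P3,P4] Q2=[]
t=8-9: P5@Q0 runs 1, rem=12, I/O yield, promote→Q0. Q0=[P2,P5] Q1=[P1,P3,P4] Q2=[]
t=9-11: P2@Q0 runs 2, rem=6, I/O yield, promote→Q0. Q0=[P5,P2] Q1=[P1,P3,P4] Q2=[]
t=11-12: P5@Q0 runs 1, rem=11, I/O yield, promote→Q0. Q0=[P2,P5] Q1=[P1,P3,P4] Q2=[]
t=12-14: P2@Q0 runs 2, rem=4, I/O yield, promote→Q0. Q0=[P5,P2] Q1=[P1,P3,P4] Q2=[]
t=14-15: P5@Q0 runs 1, rem=10, I/O yield, promote→Q0. Q0=[P2,P5] Q1=[P1,P3,P4] Q2=[]
t=15-17: P2@Q0 runs 2, rem=2, I/O yield, promote→Q0. Q0=[P5,P2] Q1=[P1,P3,P4] Q2=[]
t=17-18: P5@Q0 runs 1, rem=9, I/O yield, promote→Q0. Q0=[P2,P5] Q1=[P1,P3,P4] Q2=[]
t=18-20: P2@Q0 runs 2, rem=0, completes. Q0=[P5] Q1=[P1,P3,P4] Q2=[]
t=20-21: P5@Q0 runs 1, rem=8, I/O yield, promote→Q0. Q0=[P5] Q1=[P1,P3,P4] Q2=[]
t=21-22: P5@Q0 runs 1, rem=7, I/O yield, promote→Q0. Q0=[P5] Q1=[P1,P3,P4] Q2=[]
t=22-23: P5@Q0 runs 1, rem=6, I/O yield, promote→Q0. Q0=[P5] Q1=[P1,P3,P4] Q2=[]
t=23-24: P5@Q0 runs 1, rem=5, I/O yield, promote→Q0. Q0=[P5] Q1=[P1,P3,P4] Q2=[]
t=24-25: P5@Q0 runs 1, rem=4, I/O yield, promote→Q0. Q0=[P5] Q1=[P1,P3,P4] Q2=[]
t=25-26: P5@Q0 runs 1, rem=3, I/O yield, promote→Q0. Q0=[P5] Q1=[P1,P3,P4] Q2=[]
t=26-27: P5@Q0 runs 1, rem=2, I/O yield, promote→Q0. Q0=[P5] Q1=[P1,P3,P4] Q2=[]
t=27-28: P5@Q0 runs 1, rem=1, I/O yield, promote→Q0. Q0=[P5] Q1=[P1,P3,P4] Q2=[]
t=28-29: P5@Q0 runs 1, rem=0, completes. Q0=[] Q1=[P1,P3,P4] Q2=[]
t=29-35: P1@Q1 runs 6, rem=6, quantum used, demote→Q2. Q0=[] Q1=[P3,P4] Q2=[P1]
t=35-38: P3@Q1 runs 3, rem=0, completes. Q0=[] Q1=[P4] Q2=[P1]
t=38-41: P4@Q1 runs 3, rem=6, I/O yield, promote→Q0. Q0=[P4] Q1=[] Q2=[P1]
t=41-43: P4@Q0 runs 2, rem=4, quantum used, demote→Q1. Q0=[] Q1=[P4] Q2=[P1]
t=43-46: P4@Q1 runs 3, rem=1, I/O yield, promote→Q0. Q0=[P4] Q1=[] Q2=[P1]
t=46-47: P4@Q0 runs 1, rem=0, completes. Q0=[] Q1=[] Q2=[P1]
t=47-53: P1@Q2 runs 6, rem=0, completes. Q0=[] Q1=[] Q2=[]

Answer: 1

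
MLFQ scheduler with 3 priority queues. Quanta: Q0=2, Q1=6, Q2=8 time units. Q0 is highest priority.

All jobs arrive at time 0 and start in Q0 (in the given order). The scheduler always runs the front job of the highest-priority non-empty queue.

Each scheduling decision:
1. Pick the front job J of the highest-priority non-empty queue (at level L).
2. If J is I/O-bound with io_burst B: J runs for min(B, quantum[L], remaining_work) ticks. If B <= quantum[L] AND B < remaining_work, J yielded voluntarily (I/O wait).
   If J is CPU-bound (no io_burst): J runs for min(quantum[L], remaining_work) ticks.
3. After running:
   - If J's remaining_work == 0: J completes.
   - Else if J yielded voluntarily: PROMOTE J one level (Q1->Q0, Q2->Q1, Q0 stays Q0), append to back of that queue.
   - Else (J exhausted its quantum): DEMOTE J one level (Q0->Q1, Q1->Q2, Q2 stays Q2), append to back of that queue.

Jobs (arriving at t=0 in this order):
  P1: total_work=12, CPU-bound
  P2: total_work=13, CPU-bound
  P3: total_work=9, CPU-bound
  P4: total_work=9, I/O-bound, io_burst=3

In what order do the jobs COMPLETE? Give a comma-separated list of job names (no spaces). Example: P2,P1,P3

Answer: P4,P1,P2,P3

Derivation:
t=0-2: P1@Q0 runs 2, rem=10, quantum used, demote→Q1. Q0=[P2,P3,P4] Q1=[P1] Q2=[]
t=2-4: P2@Q0 runs 2, rem=11, quantum used, demote→Q1. Q0=[P3,P4] Q1=[P1,P2] Q2=[]
t=4-6: P3@Q0 runs 2, rem=7, quantum used, demote→Q1. Q0=[P4] Q1=[P1,P2,P3] Q2=[]
t=6-8: P4@Q0 runs 2, rem=7, quantum used, demote→Q1. Q0=[] Q1=[P1,P2,P3,P4] Q2=[]
t=8-14: P1@Q1 runs 6, rem=4, quantum used, demote→Q2. Q0=[] Q1=[P2,P3,P4] Q2=[P1]
t=14-20: P2@Q1 runs 6, rem=5, quantum used, demote→Q2. Q0=[] Q1=[P3,P4] Q2=[P1,P2]
t=20-26: P3@Q1 runs 6, rem=1, quantum used, demote→Q2. Q0=[] Q1=[P4] Q2=[P1,P2,P3]
t=26-29: P4@Q1 runs 3, rem=4, I/O yield, promote→Q0. Q0=[P4] Q1=[] Q2=[P1,P2,P3]
t=29-31: P4@Q0 runs 2, rem=2, quantum used, demote→Q1. Q0=[] Q1=[P4] Q2=[P1,P2,P3]
t=31-33: P4@Q1 runs 2, rem=0, completes. Q0=[] Q1=[] Q2=[P1,P2,P3]
t=33-37: P1@Q2 runs 4, rem=0, completes. Q0=[] Q1=[] Q2=[P2,P3]
t=37-42: P2@Q2 runs 5, rem=0, completes. Q0=[] Q1=[] Q2=[P3]
t=42-43: P3@Q2 runs 1, rem=0, completes. Q0=[] Q1=[] Q2=[]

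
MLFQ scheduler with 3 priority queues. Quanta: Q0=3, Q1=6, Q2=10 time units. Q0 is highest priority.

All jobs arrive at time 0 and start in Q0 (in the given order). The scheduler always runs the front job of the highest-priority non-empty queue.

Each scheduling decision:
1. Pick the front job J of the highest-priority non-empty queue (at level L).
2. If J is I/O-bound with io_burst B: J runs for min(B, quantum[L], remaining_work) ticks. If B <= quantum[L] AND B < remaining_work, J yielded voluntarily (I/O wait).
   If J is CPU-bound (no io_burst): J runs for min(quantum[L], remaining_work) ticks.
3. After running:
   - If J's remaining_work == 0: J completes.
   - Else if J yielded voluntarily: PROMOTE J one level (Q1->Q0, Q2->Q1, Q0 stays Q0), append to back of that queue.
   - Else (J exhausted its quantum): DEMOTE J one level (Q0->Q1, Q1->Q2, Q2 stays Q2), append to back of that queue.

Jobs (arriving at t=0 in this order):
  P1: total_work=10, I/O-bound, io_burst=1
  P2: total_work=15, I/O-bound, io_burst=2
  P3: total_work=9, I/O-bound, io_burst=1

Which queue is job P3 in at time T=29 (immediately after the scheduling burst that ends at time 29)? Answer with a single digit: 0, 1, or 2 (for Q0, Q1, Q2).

t=0-1: P1@Q0 runs 1, rem=9, I/O yield, promote→Q0. Q0=[P2,P3,P1] Q1=[] Q2=[]
t=1-3: P2@Q0 runs 2, rem=13, I/O yield, promote→Q0. Q0=[P3,P1,P2] Q1=[] Q2=[]
t=3-4: P3@Q0 runs 1, rem=8, I/O yield, promote→Q0. Q0=[P1,P2,P3] Q1=[] Q2=[]
t=4-5: P1@Q0 runs 1, rem=8, I/O yield, promote→Q0. Q0=[P2,P3,P1] Q1=[] Q2=[]
t=5-7: P2@Q0 runs 2, rem=11, I/O yield, promote→Q0. Q0=[P3,P1,P2] Q1=[] Q2=[]
t=7-8: P3@Q0 runs 1, rem=7, I/O yield, promote→Q0. Q0=[P1,P2,P3] Q1=[] Q2=[]
t=8-9: P1@Q0 runs 1, rem=7, I/O yield, promote→Q0. Q0=[P2,P3,P1] Q1=[] Q2=[]
t=9-11: P2@Q0 runs 2, rem=9, I/O yield, promote→Q0. Q0=[P3,P1,P2] Q1=[] Q2=[]
t=11-12: P3@Q0 runs 1, rem=6, I/O yield, promote→Q0. Q0=[P1,P2,P3] Q1=[] Q2=[]
t=12-13: P1@Q0 runs 1, rem=6, I/O yield, promote→Q0. Q0=[P2,P3,P1] Q1=[] Q2=[]
t=13-15: P2@Q0 runs 2, rem=7, I/O yield, promote→Q0. Q0=[P3,P1,P2] Q1=[] Q2=[]
t=15-16: P3@Q0 runs 1, rem=5, I/O yield, promote→Q0. Q0=[P1,P2,P3] Q1=[] Q2=[]
t=16-17: P1@Q0 runs 1, rem=5, I/O yield, promote→Q0. Q0=[P2,P3,P1] Q1=[] Q2=[]
t=17-19: P2@Q0 runs 2, rem=5, I/O yield, promote→Q0. Q0=[P3,P1,P2] Q1=[] Q2=[]
t=19-20: P3@Q0 runs 1, rem=4, I/O yield, promote→Q0. Q0=[P1,P2,P3] Q1=[] Q2=[]
t=20-21: P1@Q0 runs 1, rem=4, I/O yield, promote→Q0. Q0=[P2,P3,P1] Q1=[] Q2=[]
t=21-23: P2@Q0 runs 2, rem=3, I/O yield, promote→Q0. Q0=[P3,P1,P2] Q1=[] Q2=[]
t=23-24: P3@Q0 runs 1, rem=3, I/O yield, promote→Q0. Q0=[P1,P2,P3] Q1=[] Q2=[]
t=24-25: P1@Q0 runs 1, rem=3, I/O yield, promote→Q0. Q0=[P2,P3,P1] Q1=[] Q2=[]
t=25-27: P2@Q0 runs 2, rem=1, I/O yield, promote→Q0. Q0=[P3,P1,P2] Q1=[] Q2=[]
t=27-28: P3@Q0 runs 1, rem=2, I/O yield, promote→Q0. Q0=[P1,P2,P3] Q1=[] Q2=[]
t=28-29: P1@Q0 runs 1, rem=2, I/O yield, promote→Q0. Q0=[P2,P3,P1] Q1=[] Q2=[]
t=29-30: P2@Q0 runs 1, rem=0, completes. Q0=[P3,P1] Q1=[] Q2=[]
t=30-31: P3@Q0 runs 1, rem=1, I/O yield, promote→Q0. Q0=[P1,P3] Q1=[] Q2=[]
t=31-32: P1@Q0 runs 1, rem=1, I/O yield, promote→Q0. Q0=[P3,P1] Q1=[] Q2=[]
t=32-33: P3@Q0 runs 1, rem=0, completes. Q0=[P1] Q1=[] Q2=[]
t=33-34: P1@Q0 runs 1, rem=0, completes. Q0=[] Q1=[] Q2=[]

Answer: 0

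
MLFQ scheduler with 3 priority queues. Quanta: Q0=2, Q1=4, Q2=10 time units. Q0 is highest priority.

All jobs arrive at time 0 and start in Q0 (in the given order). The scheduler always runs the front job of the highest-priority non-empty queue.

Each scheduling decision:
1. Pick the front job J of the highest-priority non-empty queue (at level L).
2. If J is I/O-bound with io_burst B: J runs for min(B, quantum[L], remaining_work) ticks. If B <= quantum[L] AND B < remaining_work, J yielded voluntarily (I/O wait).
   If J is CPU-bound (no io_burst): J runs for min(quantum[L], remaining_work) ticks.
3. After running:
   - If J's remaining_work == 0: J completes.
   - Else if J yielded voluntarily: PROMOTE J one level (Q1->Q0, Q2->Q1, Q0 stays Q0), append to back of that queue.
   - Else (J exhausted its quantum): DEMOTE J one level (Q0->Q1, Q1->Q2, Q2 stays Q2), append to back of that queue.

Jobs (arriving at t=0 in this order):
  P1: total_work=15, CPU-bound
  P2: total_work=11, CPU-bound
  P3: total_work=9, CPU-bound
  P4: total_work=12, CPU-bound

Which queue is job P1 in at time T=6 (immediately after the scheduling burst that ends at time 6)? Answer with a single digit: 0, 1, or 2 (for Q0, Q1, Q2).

Answer: 1

Derivation:
t=0-2: P1@Q0 runs 2, rem=13, quantum used, demote→Q1. Q0=[P2,P3,P4] Q1=[P1] Q2=[]
t=2-4: P2@Q0 runs 2, rem=9, quantum used, demote→Q1. Q0=[P3,P4] Q1=[P1,P2] Q2=[]
t=4-6: P3@Q0 runs 2, rem=7, quantum used, demote→Q1. Q0=[P4] Q1=[P1,P2,P3] Q2=[]
t=6-8: P4@Q0 runs 2, rem=10, quantum used, demote→Q1. Q0=[] Q1=[P1,P2,P3,P4] Q2=[]
t=8-12: P1@Q1 runs 4, rem=9, quantum used, demote→Q2. Q0=[] Q1=[P2,P3,P4] Q2=[P1]
t=12-16: P2@Q1 runs 4, rem=5, quantum used, demote→Q2. Q0=[] Q1=[P3,P4] Q2=[P1,P2]
t=16-20: P3@Q1 runs 4, rem=3, quantum used, demote→Q2. Q0=[] Q1=[P4] Q2=[P1,P2,P3]
t=20-24: P4@Q1 runs 4, rem=6, quantum used, demote→Q2. Q0=[] Q1=[] Q2=[P1,P2,P3,P4]
t=24-33: P1@Q2 runs 9, rem=0, completes. Q0=[] Q1=[] Q2=[P2,P3,P4]
t=33-38: P2@Q2 runs 5, rem=0, completes. Q0=[] Q1=[] Q2=[P3,P4]
t=38-41: P3@Q2 runs 3, rem=0, completes. Q0=[] Q1=[] Q2=[P4]
t=41-47: P4@Q2 runs 6, rem=0, completes. Q0=[] Q1=[] Q2=[]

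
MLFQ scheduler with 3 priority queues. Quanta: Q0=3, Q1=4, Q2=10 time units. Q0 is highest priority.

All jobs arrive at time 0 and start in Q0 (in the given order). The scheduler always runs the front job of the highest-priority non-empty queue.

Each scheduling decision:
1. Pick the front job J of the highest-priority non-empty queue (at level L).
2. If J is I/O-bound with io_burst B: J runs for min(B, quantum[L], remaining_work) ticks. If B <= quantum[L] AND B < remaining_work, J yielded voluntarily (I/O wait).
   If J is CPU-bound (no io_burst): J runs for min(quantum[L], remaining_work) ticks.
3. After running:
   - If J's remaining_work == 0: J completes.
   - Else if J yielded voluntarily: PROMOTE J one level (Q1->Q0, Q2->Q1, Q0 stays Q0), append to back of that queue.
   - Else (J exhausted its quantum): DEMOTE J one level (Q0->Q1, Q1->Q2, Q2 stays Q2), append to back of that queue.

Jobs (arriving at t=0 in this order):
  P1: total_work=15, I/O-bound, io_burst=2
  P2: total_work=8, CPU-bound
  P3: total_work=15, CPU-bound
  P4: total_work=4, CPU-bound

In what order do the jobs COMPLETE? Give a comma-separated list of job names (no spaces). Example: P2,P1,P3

t=0-2: P1@Q0 runs 2, rem=13, I/O yield, promote→Q0. Q0=[P2,P3,P4,P1] Q1=[] Q2=[]
t=2-5: P2@Q0 runs 3, rem=5, quantum used, demote→Q1. Q0=[P3,P4,P1] Q1=[P2] Q2=[]
t=5-8: P3@Q0 runs 3, rem=12, quantum used, demote→Q1. Q0=[P4,P1] Q1=[P2,P3] Q2=[]
t=8-11: P4@Q0 runs 3, rem=1, quantum used, demote→Q1. Q0=[P1] Q1=[P2,P3,P4] Q2=[]
t=11-13: P1@Q0 runs 2, rem=11, I/O yield, promote→Q0. Q0=[P1] Q1=[P2,P3,P4] Q2=[]
t=13-15: P1@Q0 runs 2, rem=9, I/O yield, promote→Q0. Q0=[P1] Q1=[P2,P3,P4] Q2=[]
t=15-17: P1@Q0 runs 2, rem=7, I/O yield, promote→Q0. Q0=[P1] Q1=[P2,P3,P4] Q2=[]
t=17-19: P1@Q0 runs 2, rem=5, I/O yield, promote→Q0. Q0=[P1] Q1=[P2,P3,P4] Q2=[]
t=19-21: P1@Q0 runs 2, rem=3, I/O yield, promote→Q0. Q0=[P1] Q1=[P2,P3,P4] Q2=[]
t=21-23: P1@Q0 runs 2, rem=1, I/O yield, promote→Q0. Q0=[P1] Q1=[P2,P3,P4] Q2=[]
t=23-24: P1@Q0 runs 1, rem=0, completes. Q0=[] Q1=[P2,P3,P4] Q2=[]
t=24-28: P2@Q1 runs 4, rem=1, quantum used, demote→Q2. Q0=[] Q1=[P3,P4] Q2=[P2]
t=28-32: P3@Q1 runs 4, rem=8, quantum used, demote→Q2. Q0=[] Q1=[P4] Q2=[P2,P3]
t=32-33: P4@Q1 runs 1, rem=0, completes. Q0=[] Q1=[] Q2=[P2,P3]
t=33-34: P2@Q2 runs 1, rem=0, completes. Q0=[] Q1=[] Q2=[P3]
t=34-42: P3@Q2 runs 8, rem=0, completes. Q0=[] Q1=[] Q2=[]

Answer: P1,P4,P2,P3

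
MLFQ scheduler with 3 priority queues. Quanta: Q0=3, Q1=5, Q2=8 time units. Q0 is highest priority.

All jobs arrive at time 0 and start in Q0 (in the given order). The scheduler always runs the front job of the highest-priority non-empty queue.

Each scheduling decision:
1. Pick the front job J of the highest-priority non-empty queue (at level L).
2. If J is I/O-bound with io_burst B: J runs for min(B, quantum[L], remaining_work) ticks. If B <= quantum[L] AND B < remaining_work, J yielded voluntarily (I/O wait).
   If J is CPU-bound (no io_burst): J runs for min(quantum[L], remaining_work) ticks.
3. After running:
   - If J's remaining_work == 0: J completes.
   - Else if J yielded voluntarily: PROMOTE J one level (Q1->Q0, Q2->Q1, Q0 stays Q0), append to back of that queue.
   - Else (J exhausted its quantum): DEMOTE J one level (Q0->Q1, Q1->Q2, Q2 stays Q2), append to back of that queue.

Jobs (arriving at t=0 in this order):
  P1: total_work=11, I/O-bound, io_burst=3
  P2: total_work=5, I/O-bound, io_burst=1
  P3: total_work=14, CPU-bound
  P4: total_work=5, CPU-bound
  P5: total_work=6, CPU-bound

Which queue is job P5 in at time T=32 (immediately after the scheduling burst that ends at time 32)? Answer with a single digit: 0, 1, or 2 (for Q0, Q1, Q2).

t=0-3: P1@Q0 runs 3, rem=8, I/O yield, promote→Q0. Q0=[P2,P3,P4,P5,P1] Q1=[] Q2=[]
t=3-4: P2@Q0 runs 1, rem=4, I/O yield, promote→Q0. Q0=[P3,P4,P5,P1,P2] Q1=[] Q2=[]
t=4-7: P3@Q0 runs 3, rem=11, quantum used, demote→Q1. Q0=[P4,P5,P1,P2] Q1=[P3] Q2=[]
t=7-10: P4@Q0 runs 3, rem=2, quantum used, demote→Q1. Q0=[P5,P1,P2] Q1=[P3,P4] Q2=[]
t=10-13: P5@Q0 runs 3, rem=3, quantum used, demote→Q1. Q0=[P1,P2] Q1=[P3,P4,P5] Q2=[]
t=13-16: P1@Q0 runs 3, rem=5, I/O yield, promote→Q0. Q0=[P2,P1] Q1=[P3,P4,P5] Q2=[]
t=16-17: P2@Q0 runs 1, rem=3, I/O yield, promote→Q0. Q0=[P1,P2] Q1=[P3,P4,P5] Q2=[]
t=17-20: P1@Q0 runs 3, rem=2, I/O yield, promote→Q0. Q0=[P2,P1] Q1=[P3,P4,P5] Q2=[]
t=20-21: P2@Q0 runs 1, rem=2, I/O yield, promote→Q0. Q0=[P1,P2] Q1=[P3,P4,P5] Q2=[]
t=21-23: P1@Q0 runs 2, rem=0, completes. Q0=[P2] Q1=[P3,P4,P5] Q2=[]
t=23-24: P2@Q0 runs 1, rem=1, I/O yield, promote→Q0. Q0=[P2] Q1=[P3,P4,P5] Q2=[]
t=24-25: P2@Q0 runs 1, rem=0, completes. Q0=[] Q1=[P3,P4,P5] Q2=[]
t=25-30: P3@Q1 runs 5, rem=6, quantum used, demote→Q2. Q0=[] Q1=[P4,P5] Q2=[P3]
t=30-32: P4@Q1 runs 2, rem=0, completes. Q0=[] Q1=[P5] Q2=[P3]
t=32-35: P5@Q1 runs 3, rem=0, completes. Q0=[] Q1=[] Q2=[P3]
t=35-41: P3@Q2 runs 6, rem=0, completes. Q0=[] Q1=[] Q2=[]

Answer: 1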